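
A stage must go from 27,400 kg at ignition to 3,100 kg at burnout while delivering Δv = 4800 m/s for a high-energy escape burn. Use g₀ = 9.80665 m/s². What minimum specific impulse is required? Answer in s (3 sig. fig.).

Isp ≈ 225 s

ln(m₀/m_f) = ln(27400/3100) = ln(8.839) = 2.1791.
Using Δv = v_e ln(m₀/m_f): v_e = Δv / ln(m₀/m_f) = 4800 / 2.1791 = 2202.7 m/s.
Isp = v_e / g₀ = 2202.7 / 9.80665 = 224.6 s.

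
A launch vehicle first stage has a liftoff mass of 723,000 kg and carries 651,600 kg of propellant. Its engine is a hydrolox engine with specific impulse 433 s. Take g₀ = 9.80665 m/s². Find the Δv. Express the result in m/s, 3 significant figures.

Δv ≈ 9830 m/s

v_e = Isp · g₀ = 433 × 9.80665 = 4246.3 m/s.
m_f = m₀ − m_prop = 723,000 − 651,600 = 71,400 kg.
Using Δv = v_e ln(m₀/m_f): Δv = v_e · ln(m₀/m_f) = 4246.3 × ln(10.13) = 4246.3 × 2.3151 ≈ 9830.6 m/s.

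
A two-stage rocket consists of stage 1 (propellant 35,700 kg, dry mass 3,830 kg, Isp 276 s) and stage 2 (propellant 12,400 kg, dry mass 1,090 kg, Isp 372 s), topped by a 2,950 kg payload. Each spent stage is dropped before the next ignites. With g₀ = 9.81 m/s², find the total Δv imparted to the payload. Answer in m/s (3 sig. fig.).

Ignition mass of stage 1 = 35,700+3,830 + 12,400+1,090 + 2,950 = 55,970 kg.
Stage 1: m₀ = 55,970 kg, m_f = 55,970 − 35,700 = 20,270 kg; Δv = 276×9.81×ln(2.761) = 2707.6×1.0157 ≈ 2750 m/s.
Stage 2: m₀ = 16,440 kg, m_f = 16,440 − 12,400 = 4,040 kg; Δv = 372×9.81×ln(4.069) = 3649.3×1.4035 ≈ 5122 m/s.
Total Δv = 2750 + 5122 = 7872 m/s.

Δv ≈ 7870 m/s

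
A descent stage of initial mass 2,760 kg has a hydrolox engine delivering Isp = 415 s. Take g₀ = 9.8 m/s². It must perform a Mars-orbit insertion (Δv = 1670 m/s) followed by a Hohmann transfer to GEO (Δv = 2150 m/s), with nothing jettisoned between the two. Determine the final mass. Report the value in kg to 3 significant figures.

final mass ≈ 1080 kg

v_e = Isp · g₀ = 415 × 9.8 = 4067.0 m/s.
After the first burn: m = 2760 × exp(−1670/4067.0) = 2760 × 0.66324 = 1,830.54 kg.
After the second burn: m = 1,830.54 × exp(−2150/4067.0) = 1,830.54 × 0.58940 = 1,078.92 kg.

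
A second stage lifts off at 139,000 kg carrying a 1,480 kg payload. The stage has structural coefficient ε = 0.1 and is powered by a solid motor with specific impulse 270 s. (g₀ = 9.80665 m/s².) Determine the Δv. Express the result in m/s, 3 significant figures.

Stage wet mass = m₀ − payload = 139,000 − 1,480 = 137,520 kg.
Stage dry mass = ε × stage wet mass = 0.1 × 137,520 = 13,752 kg.
Burnout mass m_f = stage dry + payload = 13,752 + 1,480 = 15,232 kg.
v_e = Isp · g₀ = 270 × 9.80665 = 2647.8 m/s.
Δv = v_e · ln(139,000/15,232) = 2647.8 × ln(9.126) = 2647.8 × 2.2111 ≈ 5854 m/s.

Δv ≈ 5850 m/s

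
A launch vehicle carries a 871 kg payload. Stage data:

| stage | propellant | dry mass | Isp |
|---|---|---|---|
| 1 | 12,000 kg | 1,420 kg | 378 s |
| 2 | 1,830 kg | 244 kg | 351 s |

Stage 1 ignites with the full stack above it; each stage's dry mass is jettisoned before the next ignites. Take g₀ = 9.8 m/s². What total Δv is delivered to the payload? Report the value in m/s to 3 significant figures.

Ignition mass of stage 1 = 12,000+1,420 + 1,830+244 + 871 = 16,365 kg.
Stage 1: m₀ = 16,365 kg, m_f = 16,365 − 12,000 = 4,365 kg; Δv = 378×9.8×ln(3.749) = 3704.4×1.3215 ≈ 4895 m/s.
Stage 2: m₀ = 2,945 kg, m_f = 2,945 − 1,830 = 1,115 kg; Δv = 351×9.8×ln(2.641) = 3439.8×0.9713 ≈ 3341 m/s.
Total Δv = 4895 + 3341 = 8236 m/s.

Δv ≈ 8240 m/s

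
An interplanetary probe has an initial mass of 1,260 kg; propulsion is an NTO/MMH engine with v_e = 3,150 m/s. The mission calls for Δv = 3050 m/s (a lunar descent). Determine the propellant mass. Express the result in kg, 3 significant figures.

m₀/m_f = exp(Δv / v_e) = exp(3050 / 3150.0) = exp(0.9683) = 2.6333.
m_f = 1,260 / 2.6333 = 478.487 kg, so propellant = m₀ − m_f = 1,260 − 478.487 = 781.513 kg.

propellant mass ≈ 782 kg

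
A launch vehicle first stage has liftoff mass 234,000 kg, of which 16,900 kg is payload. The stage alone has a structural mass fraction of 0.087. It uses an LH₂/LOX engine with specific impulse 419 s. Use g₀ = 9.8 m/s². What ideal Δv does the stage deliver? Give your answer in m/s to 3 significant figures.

Stage wet mass = m₀ − payload = 234,000 − 16,900 = 217,100 kg.
Stage dry mass = ε × stage wet mass = 0.087 × 217,100 = 18,887.7 kg.
Burnout mass m_f = stage dry + payload = 18,887.7 + 16,900 = 35,787.7 kg.
v_e = Isp · g₀ = 419 × 9.8 = 4106.2 m/s.
Δv = v_e · ln(234,000/35,787.7) = 4106.2 × ln(6.539) = 4106.2 × 1.8777 ≈ 7710 m/s.

Δv ≈ 7710 m/s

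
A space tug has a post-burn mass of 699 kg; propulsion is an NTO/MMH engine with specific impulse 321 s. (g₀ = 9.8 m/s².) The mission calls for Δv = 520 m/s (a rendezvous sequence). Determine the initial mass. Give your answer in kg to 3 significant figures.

initial mass ≈ 825 kg

v_e = Isp · g₀ = 321 × 9.8 = 3145.8 m/s.
From the ideal rocket equation, m₀/m_f = exp(Δv / v_e) = exp(520 / 3145.8) = exp(0.1653) = 1.1797.
m₀ = m_f × 1.1797 = 699 × 1.1797 = 824.61 kg.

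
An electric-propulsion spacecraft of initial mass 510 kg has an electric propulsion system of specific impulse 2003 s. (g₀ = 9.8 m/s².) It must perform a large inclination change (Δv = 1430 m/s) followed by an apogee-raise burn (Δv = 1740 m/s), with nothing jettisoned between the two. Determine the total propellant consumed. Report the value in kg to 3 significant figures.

total propellant consumed ≈ 76.1 kg

v_e = Isp · g₀ = 2003 × 9.8 = 19629.4 m/s.
After the first burn: m = 510 × exp(−1430/19629.4) = 510 × 0.92974 = 474.167 kg.
After the second burn: m = 474.167 × exp(−1740/19629.4) = 474.167 × 0.91517 = 433.943 kg.
Total propellant = m₀ − m_final = 510 − 433.943 = 76.057 kg.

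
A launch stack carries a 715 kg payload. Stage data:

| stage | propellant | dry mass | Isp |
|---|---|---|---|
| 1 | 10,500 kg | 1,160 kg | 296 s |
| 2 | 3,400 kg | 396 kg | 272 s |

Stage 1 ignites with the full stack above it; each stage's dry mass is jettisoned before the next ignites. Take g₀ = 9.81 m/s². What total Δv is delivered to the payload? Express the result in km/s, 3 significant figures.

Δv ≈ 6.78 km/s

Ignition mass of stage 1 = 10,500+1,160 + 3,400+396 + 715 = 16,171 kg.
Stage 1: m₀ = 16,171 kg, m_f = 16,171 − 10,500 = 5,671 kg; Δv = 296×9.81×ln(2.852) = 2903.8×1.0479 ≈ 3043 m/s.
Stage 2: m₀ = 4,511 kg, m_f = 4,511 − 3,400 = 1,111 kg; Δv = 272×9.81×ln(4.06) = 2668.3×1.4013 ≈ 3739 m/s.
Total Δv = 3043 + 3739 = 6782 m/s.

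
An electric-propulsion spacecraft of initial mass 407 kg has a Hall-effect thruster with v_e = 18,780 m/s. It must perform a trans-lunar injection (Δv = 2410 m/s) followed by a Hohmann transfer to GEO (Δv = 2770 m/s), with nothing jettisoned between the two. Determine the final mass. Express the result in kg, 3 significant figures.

After the first burn: m = 407 × exp(−2410/18780.0) = 407 × 0.87956 = 357.981 kg.
After the second burn: m = 357.981 × exp(−2770/18780.0) = 357.981 × 0.86286 = 308.887 kg.

final mass ≈ 309 kg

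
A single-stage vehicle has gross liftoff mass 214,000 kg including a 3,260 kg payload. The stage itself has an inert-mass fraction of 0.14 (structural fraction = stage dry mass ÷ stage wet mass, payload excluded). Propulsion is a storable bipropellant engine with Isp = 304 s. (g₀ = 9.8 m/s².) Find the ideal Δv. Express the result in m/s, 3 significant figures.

Δv ≈ 5590 m/s

Stage wet mass = m₀ − payload = 214,000 − 3,260 = 210,740 kg.
Stage dry mass = ε × stage wet mass = 0.14 × 210,740 = 29,503.6 kg.
Burnout mass m_f = stage dry + payload = 29,503.6 + 3,260 = 32,763.6 kg.
v_e = Isp · g₀ = 304 × 9.8 = 2979.2 m/s.
Rocket equation: Δv = v_e · ln(214,000/32,763.6) = 2979.2 × ln(6.532) = 2979.2 × 1.8767 ≈ 5591 m/s.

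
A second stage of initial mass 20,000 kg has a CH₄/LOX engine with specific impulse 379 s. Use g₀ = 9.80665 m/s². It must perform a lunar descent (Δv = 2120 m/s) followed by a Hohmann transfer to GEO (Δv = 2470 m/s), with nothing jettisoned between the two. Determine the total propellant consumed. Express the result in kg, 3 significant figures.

v_e = Isp · g₀ = 379 × 9.80665 = 3716.7 m/s.
After the first burn: m = 20000 × exp(−2120/3716.7) = 20000 × 0.56530 = 11,306 kg.
After the second burn: m = 11,306 × exp(−2470/3716.7) = 11,306 × 0.51450 = 5,816.94 kg.
Total propellant = m₀ − m_final = 20000 − 5,816.94 = 14,183.06 kg.

total propellant consumed ≈ 14200 kg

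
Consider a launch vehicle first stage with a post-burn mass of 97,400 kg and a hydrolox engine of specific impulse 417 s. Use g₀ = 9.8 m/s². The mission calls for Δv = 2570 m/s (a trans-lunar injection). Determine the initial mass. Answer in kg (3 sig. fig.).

initial mass ≈ 183000 kg

v_e = Isp · g₀ = 417 × 9.8 = 4086.6 m/s.
From the ideal rocket equation, m₀/m_f = exp(Δv / v_e) = exp(2570 / 4086.6) = exp(0.6289) = 1.8755.
m₀ = m_f × 1.8755 = 97,400 × 1.8755 = 182,674 kg.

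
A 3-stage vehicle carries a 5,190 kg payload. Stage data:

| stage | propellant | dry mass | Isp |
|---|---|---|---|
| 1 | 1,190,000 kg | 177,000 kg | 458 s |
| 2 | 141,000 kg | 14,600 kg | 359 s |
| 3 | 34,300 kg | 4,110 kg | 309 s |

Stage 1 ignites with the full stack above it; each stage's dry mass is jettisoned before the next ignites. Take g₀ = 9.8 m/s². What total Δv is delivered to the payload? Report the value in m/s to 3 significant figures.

Ignition mass of stage 1 = 1,190,000+177,000 + 141,000+14,600 + 34,300+4,110 + 5,190 = 1,566,200 kg.
Stage 1: m₀ = 1,566,200 kg, m_f = 1,566,200 − 1,190,000 = 376,200 kg; Δv = 458×9.8×ln(4.163) = 4488.4×1.4263 ≈ 6402 m/s.
Stage 2: m₀ = 199,200 kg, m_f = 199,200 − 141,000 = 58,200 kg; Δv = 359×9.8×ln(3.423) = 3518.2×1.2304 ≈ 4329 m/s.
Stage 3: m₀ = 43,600 kg, m_f = 43,600 − 34,300 = 9,300 kg; Δv = 309×9.8×ln(4.688) = 3028.2×1.5450 ≈ 4679 m/s.
Total Δv = 6402 + 4329 + 4679 = 15410 m/s.

Δv ≈ 15400 m/s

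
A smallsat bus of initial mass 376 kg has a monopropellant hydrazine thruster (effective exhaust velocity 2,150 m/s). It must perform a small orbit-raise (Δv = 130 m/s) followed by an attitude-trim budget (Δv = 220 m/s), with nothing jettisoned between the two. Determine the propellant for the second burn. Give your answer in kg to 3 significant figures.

After the first burn: m = 376 × exp(−130/2150.0) = 376 × 0.94133 = 353.94 kg.
After the second burn: m = 353.94 × exp(−220/2150.0) = 353.94 × 0.90274 = 319.516 kg.
Second-burn propellant = 353.94 − 319.516 = 34.424 kg.

propellant for the second burn ≈ 34.4 kg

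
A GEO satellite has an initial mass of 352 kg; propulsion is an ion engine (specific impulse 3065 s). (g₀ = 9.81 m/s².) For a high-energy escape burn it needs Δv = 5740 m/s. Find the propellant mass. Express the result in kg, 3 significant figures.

v_e = Isp · g₀ = 3065 × 9.81 = 30067.7 m/s.
From the ideal rocket equation, m₀/m_f = exp(Δv / v_e) = exp(5740 / 30067.7) = exp(0.1909) = 1.2103.
m_f = 352 / 1.2103 = 290.837 kg, so propellant = m₀ − m_f = 352 − 290.837 = 61.163 kg.

propellant mass ≈ 61.2 kg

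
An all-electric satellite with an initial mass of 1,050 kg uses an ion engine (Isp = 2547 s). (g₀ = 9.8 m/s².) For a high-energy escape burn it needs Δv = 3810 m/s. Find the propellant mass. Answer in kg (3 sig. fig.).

propellant mass ≈ 149 kg

v_e = Isp · g₀ = 2547 × 9.8 = 24960.6 m/s.
From the ideal rocket equation, m₀/m_f = exp(Δv / v_e) = exp(3810 / 24960.6) = exp(0.1526) = 1.1649.
m_f = 1,050 / 1.1649 = 901.365 kg, so propellant = m₀ − m_f = 1,050 − 901.365 = 148.635 kg.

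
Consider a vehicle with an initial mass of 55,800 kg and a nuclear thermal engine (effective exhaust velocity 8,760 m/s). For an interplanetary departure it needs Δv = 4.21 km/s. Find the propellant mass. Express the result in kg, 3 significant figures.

propellant mass ≈ 21300 kg

From the ideal rocket equation, m₀/m_f = exp(Δv / v_e) = exp(4210 / 8760.0) = exp(0.4806) = 1.6170.
m_f = 55,800 / 1.6170 = 34,508.3 kg, so propellant = m₀ − m_f = 55,800 − 34,508.3 = 21,291.7 kg.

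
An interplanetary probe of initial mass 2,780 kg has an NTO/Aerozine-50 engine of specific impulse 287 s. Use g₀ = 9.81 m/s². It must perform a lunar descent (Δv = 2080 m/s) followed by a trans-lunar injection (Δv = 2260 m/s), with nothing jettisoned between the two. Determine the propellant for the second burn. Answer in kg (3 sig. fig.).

v_e = Isp · g₀ = 287 × 9.81 = 2815.5 m/s.
After the first burn: m = 2780 × exp(−2080/2815.5) = 2780 × 0.47770 = 1,328.01 kg.
After the second burn: m = 1,328.01 × exp(−2260/2815.5) = 1,328.01 × 0.44811 = 595.095 kg.
Second-burn propellant = 1,328.01 − 595.095 = 732.915 kg.

propellant for the second burn ≈ 733 kg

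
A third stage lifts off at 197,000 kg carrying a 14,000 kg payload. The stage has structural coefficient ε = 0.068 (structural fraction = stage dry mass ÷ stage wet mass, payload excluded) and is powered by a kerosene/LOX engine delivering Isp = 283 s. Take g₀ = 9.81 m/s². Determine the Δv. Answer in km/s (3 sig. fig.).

Stage wet mass = m₀ − payload = 197,000 − 14,000 = 183,000 kg.
Stage dry mass = ε × stage wet mass = 0.068 × 183,000 = 12,444 kg.
Burnout mass m_f = stage dry + payload = 12,444 + 14,000 = 26,444 kg.
v_e = Isp · g₀ = 283 × 9.81 = 2776.2 m/s.
From the ideal rocket equation, Δv = v_e · ln(197,000/26,444) = 2776.2 × ln(7.45) = 2776.2 × 2.0082 ≈ 5575 m/s.

Δv ≈ 5.58 km/s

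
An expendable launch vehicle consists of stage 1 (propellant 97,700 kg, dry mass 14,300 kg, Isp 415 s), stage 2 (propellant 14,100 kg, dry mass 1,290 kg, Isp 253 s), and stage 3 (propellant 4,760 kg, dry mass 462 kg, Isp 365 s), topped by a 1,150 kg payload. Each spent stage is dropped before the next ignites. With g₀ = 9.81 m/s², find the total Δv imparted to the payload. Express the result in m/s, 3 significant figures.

Ignition mass of stage 1 = 97,700+14,300 + 14,100+1,290 + 4,760+462 + 1,150 = 133,762 kg.
Stage 1: m₀ = 133,762 kg, m_f = 133,762 − 97,700 = 36,062 kg; Δv = 415×9.81×ln(3.709) = 4071.2×1.3108 ≈ 5337 m/s.
Stage 2: m₀ = 21,762 kg, m_f = 21,762 − 14,100 = 7,662 kg; Δv = 253×9.81×ln(2.84) = 2481.9×1.0439 ≈ 2591 m/s.
Stage 3: m₀ = 6,372 kg, m_f = 6,372 − 4,760 = 1,612 kg; Δv = 365×9.81×ln(3.953) = 3580.7×1.3744 ≈ 4921 m/s.
Total Δv = 5337 + 2591 + 4921 = 12849 m/s.

Δv ≈ 12800 m/s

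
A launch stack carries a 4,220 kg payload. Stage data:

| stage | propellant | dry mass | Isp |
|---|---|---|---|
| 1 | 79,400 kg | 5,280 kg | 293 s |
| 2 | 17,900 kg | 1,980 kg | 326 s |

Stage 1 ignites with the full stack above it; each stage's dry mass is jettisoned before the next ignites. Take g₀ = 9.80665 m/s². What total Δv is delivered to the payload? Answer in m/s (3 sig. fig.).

Ignition mass of stage 1 = 79,400+5,280 + 17,900+1,980 + 4,220 = 108,780 kg.
Stage 1: m₀ = 108,780 kg, m_f = 108,780 − 79,400 = 29,380 kg; Δv = 293×9.80665×ln(3.703) = 2873.3×1.3090 ≈ 3761 m/s.
Stage 2: m₀ = 24,100 kg, m_f = 24,100 − 17,900 = 6,200 kg; Δv = 326×9.80665×ln(3.887) = 3197.0×1.3577 ≈ 4340 m/s.
Total Δv = 3761 + 4340 = 8101 m/s.

Δv ≈ 8100 m/s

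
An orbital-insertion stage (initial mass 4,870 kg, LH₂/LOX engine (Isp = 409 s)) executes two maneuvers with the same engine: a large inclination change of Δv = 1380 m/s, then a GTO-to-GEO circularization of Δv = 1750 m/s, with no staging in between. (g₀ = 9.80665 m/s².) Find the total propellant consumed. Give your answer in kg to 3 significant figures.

v_e = Isp · g₀ = 409 × 9.80665 = 4010.9 m/s.
After the first burn: m = 4870 × exp(−1380/4010.9) = 4870 × 0.70889 = 3,452.29 kg.
After the second burn: m = 3,452.29 × exp(−1750/4010.9) = 3,452.29 × 0.64642 = 2,231.63 kg.
Total propellant = m₀ − m_final = 4870 − 2,231.63 = 2,638.37 kg.

total propellant consumed ≈ 2640 kg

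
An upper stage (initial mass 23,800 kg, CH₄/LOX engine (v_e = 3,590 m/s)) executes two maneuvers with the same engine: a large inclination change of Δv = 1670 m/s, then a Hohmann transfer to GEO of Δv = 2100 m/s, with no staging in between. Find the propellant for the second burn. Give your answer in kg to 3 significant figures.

After the first burn: m = 23800 × exp(−1670/3590.0) = 23800 × 0.62802 = 14,946.9 kg.
After the second burn: m = 14,946.9 × exp(−2100/3590.0) = 14,946.9 × 0.55713 = 8,327.37 kg.
Second-burn propellant = 14,946.9 − 8,327.37 = 6,619.53 kg.

propellant for the second burn ≈ 6620 kg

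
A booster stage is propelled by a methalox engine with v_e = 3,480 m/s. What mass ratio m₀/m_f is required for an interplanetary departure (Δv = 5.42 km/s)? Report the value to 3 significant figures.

mass ratio ≈ 4.75

By the Tsiolkovsky rocket equation, m₀/m_f = exp(Δv / v_e) = exp(5420 / 3480.0) = exp(1.5575) = 4.7468.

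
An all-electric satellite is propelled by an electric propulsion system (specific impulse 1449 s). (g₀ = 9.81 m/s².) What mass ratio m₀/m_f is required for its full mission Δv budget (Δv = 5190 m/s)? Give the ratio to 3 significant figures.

mass ratio ≈ 1.44

v_e = Isp · g₀ = 1449 × 9.81 = 14214.7 m/s.
Rocket equation: m₀/m_f = exp(Δv / v_e) = exp(5190 / 14214.7) = exp(0.3651) = 1.4407.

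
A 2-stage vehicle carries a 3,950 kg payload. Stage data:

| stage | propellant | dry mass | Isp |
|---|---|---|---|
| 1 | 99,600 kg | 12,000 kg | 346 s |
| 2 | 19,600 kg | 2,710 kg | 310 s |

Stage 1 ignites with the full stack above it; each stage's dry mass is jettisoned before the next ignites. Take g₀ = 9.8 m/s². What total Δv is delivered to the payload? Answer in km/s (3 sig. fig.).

Ignition mass of stage 1 = 99,600+12,000 + 19,600+2,710 + 3,950 = 137,860 kg.
Stage 1: m₀ = 137,860 kg, m_f = 137,860 − 99,600 = 38,260 kg; Δv = 346×9.8×ln(3.603) = 3390.8×1.2818 ≈ 4346 m/s.
Stage 2: m₀ = 26,260 kg, m_f = 26,260 − 19,600 = 6,660 kg; Δv = 310×9.8×ln(3.943) = 3038.0×1.3719 ≈ 4168 m/s.
Total Δv = 4346 + 4168 = 8514 m/s.

Δv ≈ 8.51 km/s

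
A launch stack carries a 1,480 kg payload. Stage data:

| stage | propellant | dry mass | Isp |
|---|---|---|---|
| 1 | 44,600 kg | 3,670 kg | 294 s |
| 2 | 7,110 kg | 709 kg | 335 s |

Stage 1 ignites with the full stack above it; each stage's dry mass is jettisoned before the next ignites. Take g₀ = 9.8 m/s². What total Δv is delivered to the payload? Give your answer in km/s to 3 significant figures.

Ignition mass of stage 1 = 44,600+3,670 + 7,110+709 + 1,480 = 57,569 kg.
Stage 1: m₀ = 57,569 kg, m_f = 57,569 − 44,600 = 12,969 kg; Δv = 294×9.8×ln(4.439) = 2881.2×1.4904 ≈ 4294 m/s.
Stage 2: m₀ = 9,299 kg, m_f = 9,299 − 7,110 = 2,189 kg; Δv = 335×9.8×ln(4.248) = 3283.0×1.4465 ≈ 4749 m/s.
Total Δv = 4294 + 4749 = 9043 m/s.

Δv ≈ 9.04 km/s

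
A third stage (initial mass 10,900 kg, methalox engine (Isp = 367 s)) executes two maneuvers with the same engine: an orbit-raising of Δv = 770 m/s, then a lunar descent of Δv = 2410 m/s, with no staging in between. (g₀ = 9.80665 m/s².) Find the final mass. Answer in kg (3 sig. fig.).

final mass ≈ 4510 kg

v_e = Isp · g₀ = 367 × 9.80665 = 3599.0 m/s.
After the first burn: m = 10900 × exp(−770/3599.0) = 10900 × 0.80739 = 8,800.55 kg.
After the second burn: m = 8,800.55 × exp(−2410/3599.0) = 8,800.55 × 0.51190 = 4,505 kg.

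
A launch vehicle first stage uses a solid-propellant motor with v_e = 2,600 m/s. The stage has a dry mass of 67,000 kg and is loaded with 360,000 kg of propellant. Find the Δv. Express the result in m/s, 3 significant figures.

Δv ≈ 4820 m/s

m₀ = m_dry + m_prop = 67,000 + 360,000 = 427,000 kg.
Δv = v_e · ln(m₀/m_f) = 2600.0 × ln(6.373) = 2600.0 × 1.8521 ≈ 4815.4 m/s.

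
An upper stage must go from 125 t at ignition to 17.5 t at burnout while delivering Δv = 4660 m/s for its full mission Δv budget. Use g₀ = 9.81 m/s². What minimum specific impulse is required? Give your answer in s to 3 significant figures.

Isp ≈ 242 s

ln(m₀/m_f) = ln(125000/17500) = ln(7.143) = 1.9661.
Rocket equation: v_e = Δv / ln(m₀/m_f) = 4660 / 1.9661 = 2370.2 m/s.
Isp = v_e / g₀ = 2370.2 / 9.81 = 241.6 s.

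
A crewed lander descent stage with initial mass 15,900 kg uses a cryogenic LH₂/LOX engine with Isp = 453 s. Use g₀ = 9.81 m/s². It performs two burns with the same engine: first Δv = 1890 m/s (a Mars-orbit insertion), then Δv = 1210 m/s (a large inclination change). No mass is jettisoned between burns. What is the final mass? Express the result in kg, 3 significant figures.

v_e = Isp · g₀ = 453 × 9.81 = 4443.9 m/s.
After the first burn: m = 15900 × exp(−1890/4443.9) = 15900 × 0.65357 = 10,391.8 kg.
After the second burn: m = 10,391.8 × exp(−1210/4443.9) = 10,391.8 × 0.76164 = 7,914.81 kg.

final mass ≈ 7910 kg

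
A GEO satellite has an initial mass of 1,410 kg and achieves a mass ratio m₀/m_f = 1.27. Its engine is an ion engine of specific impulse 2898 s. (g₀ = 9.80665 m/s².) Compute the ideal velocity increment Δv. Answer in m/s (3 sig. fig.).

Δv ≈ 6790 m/s

v_e = Isp · g₀ = 2898 × 9.80665 = 28419.7 m/s.
By the Tsiolkovsky rocket equation, Δv = v_e · ln(1.27) = 28419.7 × 0.2390 ≈ 6792.8 m/s.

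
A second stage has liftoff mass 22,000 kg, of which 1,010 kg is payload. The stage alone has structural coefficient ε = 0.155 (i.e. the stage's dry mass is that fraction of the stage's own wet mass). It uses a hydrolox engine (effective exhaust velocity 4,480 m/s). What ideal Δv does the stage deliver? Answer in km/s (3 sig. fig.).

Stage wet mass = m₀ − payload = 22,000 − 1,010 = 20,990 kg.
Stage dry mass = ε × stage wet mass = 0.155 × 20,990 = 3,253.45 kg.
Burnout mass m_f = stage dry + payload = 3,253.45 + 1,010 = 4,263.45 kg.
Δv = v_e · ln(22,000/4,263.45) = 4480.0 × ln(5.16) = 4480.0 × 1.6410 ≈ 7352 m/s.

Δv ≈ 7.35 km/s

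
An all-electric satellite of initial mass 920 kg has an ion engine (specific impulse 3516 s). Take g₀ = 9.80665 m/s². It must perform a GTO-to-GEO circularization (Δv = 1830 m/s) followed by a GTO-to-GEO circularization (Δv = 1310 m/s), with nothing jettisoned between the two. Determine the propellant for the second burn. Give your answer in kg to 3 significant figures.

propellant for the second burn ≈ 32.5 kg

v_e = Isp · g₀ = 3516 × 9.80665 = 34480.2 m/s.
After the first burn: m = 920 × exp(−1830/34480.2) = 920 × 0.94831 = 872.445 kg.
After the second burn: m = 872.445 × exp(−1310/34480.2) = 872.445 × 0.96272 = 839.92 kg.
Second-burn propellant = 872.445 − 839.92 = 32.525 kg.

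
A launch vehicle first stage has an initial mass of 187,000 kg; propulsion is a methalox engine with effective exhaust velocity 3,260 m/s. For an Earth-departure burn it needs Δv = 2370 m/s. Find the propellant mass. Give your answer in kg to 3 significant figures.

Rocket equation: m₀/m_f = exp(Δv / v_e) = exp(2370 / 3260.0) = exp(0.7270) = 2.0689.
m_f = 187,000 / 2.0689 = 90,386.2 kg, so propellant = m₀ − m_f = 187,000 − 90,386.2 = 96,613.8 kg.

propellant mass ≈ 96600 kg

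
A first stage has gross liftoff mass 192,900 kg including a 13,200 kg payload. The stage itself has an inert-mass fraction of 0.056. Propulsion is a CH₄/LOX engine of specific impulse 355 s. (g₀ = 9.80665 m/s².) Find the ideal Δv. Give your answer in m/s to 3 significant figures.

Δv ≈ 7360 m/s

Stage wet mass = m₀ − payload = 192,900 − 13,200 = 179,700 kg.
Stage dry mass = ε × stage wet mass = 0.056 × 179,700 = 10,063.2 kg.
Burnout mass m_f = stage dry + payload = 10,063.2 + 13,200 = 23,263.2 kg.
v_e = Isp · g₀ = 355 × 9.80665 = 3481.4 m/s.
Δv = v_e · ln(192,900/23,263.2) = 3481.4 × ln(8.292) = 3481.4 × 2.1153 ≈ 7364 m/s.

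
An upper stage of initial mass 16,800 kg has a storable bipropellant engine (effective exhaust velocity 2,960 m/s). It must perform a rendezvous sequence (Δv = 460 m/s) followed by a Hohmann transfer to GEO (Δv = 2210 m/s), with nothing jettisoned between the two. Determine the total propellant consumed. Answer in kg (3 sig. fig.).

total propellant consumed ≈ 9980 kg

After the first burn: m = 16800 × exp(−460/2960.0) = 16800 × 0.85607 = 14,382 kg.
After the second burn: m = 14,382 × exp(−2210/2960.0) = 14,382 × 0.47397 = 6,816.64 kg.
Total propellant = m₀ − m_final = 16800 − 6,816.64 = 9,983.36 kg.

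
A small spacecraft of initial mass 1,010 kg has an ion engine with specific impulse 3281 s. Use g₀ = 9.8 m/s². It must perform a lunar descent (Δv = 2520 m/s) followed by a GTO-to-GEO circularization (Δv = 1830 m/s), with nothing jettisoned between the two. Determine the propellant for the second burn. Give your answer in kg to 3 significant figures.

propellant for the second burn ≈ 51.7 kg

v_e = Isp · g₀ = 3281 × 9.8 = 32153.8 m/s.
After the first burn: m = 1010 × exp(−2520/32153.8) = 1010 × 0.92462 = 933.866 kg.
After the second burn: m = 933.866 × exp(−1830/32153.8) = 933.866 × 0.94468 = 882.205 kg.
Second-burn propellant = 933.866 − 882.205 = 51.661 kg.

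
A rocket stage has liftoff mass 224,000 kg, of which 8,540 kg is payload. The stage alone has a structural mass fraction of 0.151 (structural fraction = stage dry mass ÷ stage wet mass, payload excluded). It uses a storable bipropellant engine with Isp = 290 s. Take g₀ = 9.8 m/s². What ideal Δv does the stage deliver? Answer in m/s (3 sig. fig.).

Stage wet mass = m₀ − payload = 224,000 − 8,540 = 215,460 kg.
Stage dry mass = ε × stage wet mass = 0.151 × 215,460 = 32,534.5 kg.
Burnout mass m_f = stage dry + payload = 32,534.5 + 8,540 = 41,074.5 kg.
v_e = Isp · g₀ = 290 × 9.8 = 2842.0 m/s.
By the Tsiolkovsky rocket equation, Δv = v_e · ln(224,000/41,074.5) = 2842.0 × ln(5.454) = 2842.0 × 1.6963 ≈ 4821 m/s.

Δv ≈ 4820 m/s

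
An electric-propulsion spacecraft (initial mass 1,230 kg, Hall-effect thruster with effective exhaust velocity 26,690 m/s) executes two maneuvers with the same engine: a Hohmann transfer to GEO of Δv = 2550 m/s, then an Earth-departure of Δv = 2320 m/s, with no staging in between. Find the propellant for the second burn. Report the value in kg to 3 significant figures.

propellant for the second burn ≈ 93.1 kg

After the first burn: m = 1230 × exp(−2550/26690.0) = 1230 × 0.90888 = 1,117.92 kg.
After the second burn: m = 1,117.92 × exp(−2320/26690.0) = 1,117.92 × 0.91675 = 1,024.85 kg.
Second-burn propellant = 1,117.92 − 1,024.85 = 93.07 kg.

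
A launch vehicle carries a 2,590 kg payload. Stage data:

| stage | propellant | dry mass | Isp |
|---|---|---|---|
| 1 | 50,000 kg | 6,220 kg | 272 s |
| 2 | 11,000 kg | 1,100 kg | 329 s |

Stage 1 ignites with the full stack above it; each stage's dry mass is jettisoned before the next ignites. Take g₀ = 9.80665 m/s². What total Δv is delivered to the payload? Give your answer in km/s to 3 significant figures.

Ignition mass of stage 1 = 50,000+6,220 + 11,000+1,100 + 2,590 = 70,910 kg.
Stage 1: m₀ = 70,910 kg, m_f = 70,910 − 50,000 = 20,910 kg; Δv = 272×9.80665×ln(3.391) = 2667.4×1.2212 ≈ 3257 m/s.
Stage 2: m₀ = 14,690 kg, m_f = 14,690 − 11,000 = 3,690 kg; Δv = 329×9.80665×ln(3.981) = 3226.4×1.3815 ≈ 4457 m/s.
Total Δv = 3257 + 4457 = 7714 m/s.

Δv ≈ 7.71 km/s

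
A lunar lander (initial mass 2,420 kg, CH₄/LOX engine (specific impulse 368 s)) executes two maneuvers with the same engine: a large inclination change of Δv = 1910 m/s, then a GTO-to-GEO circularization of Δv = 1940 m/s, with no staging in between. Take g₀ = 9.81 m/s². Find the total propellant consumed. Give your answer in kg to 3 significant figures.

total propellant consumed ≈ 1590 kg

v_e = Isp · g₀ = 368 × 9.81 = 3610.1 m/s.
After the first burn: m = 2420 × exp(−1910/3610.1) = 2420 × 0.58915 = 1,425.74 kg.
After the second burn: m = 1,425.74 × exp(−1940/3610.1) = 1,425.74 × 0.58427 = 833.017 kg.
Total propellant = m₀ − m_final = 2420 − 833.017 = 1,586.983 kg.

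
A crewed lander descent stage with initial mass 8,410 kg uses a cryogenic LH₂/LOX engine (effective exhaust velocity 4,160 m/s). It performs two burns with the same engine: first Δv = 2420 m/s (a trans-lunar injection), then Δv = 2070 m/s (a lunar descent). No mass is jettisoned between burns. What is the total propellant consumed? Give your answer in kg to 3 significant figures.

After the first burn: m = 8410 × exp(−2420/4160.0) = 8410 × 0.55893 = 4,700.6 kg.
After the second burn: m = 4,700.6 × exp(−2070/4160.0) = 4,700.6 × 0.60799 = 2,857.92 kg.
Total propellant = m₀ − m_final = 8410 − 2,857.92 = 5,552.08 kg.

total propellant consumed ≈ 5550 kg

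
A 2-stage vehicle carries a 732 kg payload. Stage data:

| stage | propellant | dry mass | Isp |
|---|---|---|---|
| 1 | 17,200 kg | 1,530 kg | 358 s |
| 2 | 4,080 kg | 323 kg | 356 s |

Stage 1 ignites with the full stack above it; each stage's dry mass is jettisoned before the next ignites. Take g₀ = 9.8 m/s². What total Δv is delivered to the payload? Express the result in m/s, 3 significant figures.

Δv ≈ 10000 m/s

Ignition mass of stage 1 = 17,200+1,530 + 4,080+323 + 732 = 23,865 kg.
Stage 1: m₀ = 23,865 kg, m_f = 23,865 − 17,200 = 6,665 kg; Δv = 358×9.8×ln(3.581) = 3508.4×1.2755 ≈ 4475 m/s.
Stage 2: m₀ = 5,135 kg, m_f = 5,135 − 4,080 = 1,055 kg; Δv = 356×9.8×ln(4.867) = 3488.8×1.5825 ≈ 5521 m/s.
Total Δv = 4475 + 5521 = 9996 m/s.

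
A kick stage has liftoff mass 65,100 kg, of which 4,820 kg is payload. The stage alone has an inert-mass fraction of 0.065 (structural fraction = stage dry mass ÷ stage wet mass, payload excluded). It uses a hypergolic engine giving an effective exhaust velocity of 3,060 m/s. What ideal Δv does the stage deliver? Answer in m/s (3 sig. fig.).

Δv ≈ 6150 m/s

Stage wet mass = m₀ − payload = 65,100 − 4,820 = 60,280 kg.
Stage dry mass = ε × stage wet mass = 0.065 × 60,280 = 3,918.2 kg.
Burnout mass m_f = stage dry + payload = 3,918.2 + 4,820 = 8,738.2 kg.
Δv = v_e · ln(65,100/8,738.2) = 3060.0 × ln(7.45) = 3060.0 × 2.0082 ≈ 6145 m/s.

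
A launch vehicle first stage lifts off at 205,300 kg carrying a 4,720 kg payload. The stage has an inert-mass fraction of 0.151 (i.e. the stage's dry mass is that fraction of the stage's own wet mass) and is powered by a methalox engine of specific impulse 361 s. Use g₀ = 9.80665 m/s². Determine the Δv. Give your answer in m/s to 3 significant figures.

Stage wet mass = m₀ − payload = 205,300 − 4,720 = 200,580 kg.
Stage dry mass = ε × stage wet mass = 0.151 × 200,580 = 30,287.6 kg.
Burnout mass m_f = stage dry + payload = 30,287.6 + 4,720 = 35,007.6 kg.
v_e = Isp · g₀ = 361 × 9.80665 = 3540.2 m/s.
Using Δv = v_e ln(m₀/m_f): Δv = v_e · ln(205,300/35,007.6) = 3540.2 × ln(5.864) = 3540.2 × 1.7689 ≈ 6262 m/s.

Δv ≈ 6260 m/s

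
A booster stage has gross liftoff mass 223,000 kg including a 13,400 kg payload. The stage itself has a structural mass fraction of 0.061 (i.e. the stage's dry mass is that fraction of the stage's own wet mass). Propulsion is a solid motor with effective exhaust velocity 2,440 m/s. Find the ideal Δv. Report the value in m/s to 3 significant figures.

Δv ≈ 5230 m/s

Stage wet mass = m₀ − payload = 223,000 − 13,400 = 209,600 kg.
Stage dry mass = ε × stage wet mass = 0.061 × 209,600 = 12,785.6 kg.
Burnout mass m_f = stage dry + payload = 12,785.6 + 13,400 = 26,185.6 kg.
Δv = v_e · ln(223,000/26,185.6) = 2440.0 × ln(8.516) = 2440.0 × 2.1420 ≈ 5226 m/s.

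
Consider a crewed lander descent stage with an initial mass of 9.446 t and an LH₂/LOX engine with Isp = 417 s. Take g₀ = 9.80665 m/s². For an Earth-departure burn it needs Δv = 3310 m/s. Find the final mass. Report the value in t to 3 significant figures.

v_e = Isp · g₀ = 417 × 9.80665 = 4089.4 m/s.
m₀/m_f = exp(Δv / v_e) = exp(3310 / 4089.4) = exp(0.8094) = 2.2466.
m_f = m₀ / 2.2466 = 9.446 / 2.2466 = 4.20458 t.

final mass ≈ 4.20 t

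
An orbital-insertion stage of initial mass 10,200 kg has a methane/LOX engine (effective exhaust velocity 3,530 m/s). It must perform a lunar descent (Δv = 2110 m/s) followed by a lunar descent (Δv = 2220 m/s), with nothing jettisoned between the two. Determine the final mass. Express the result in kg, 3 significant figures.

After the first burn: m = 10200 × exp(−2110/3530.0) = 10200 × 0.55006 = 5,610.61 kg.
After the second burn: m = 5,610.61 × exp(−2220/3530.0) = 5,610.61 × 0.53318 = 2,991.47 kg.

final mass ≈ 2990 kg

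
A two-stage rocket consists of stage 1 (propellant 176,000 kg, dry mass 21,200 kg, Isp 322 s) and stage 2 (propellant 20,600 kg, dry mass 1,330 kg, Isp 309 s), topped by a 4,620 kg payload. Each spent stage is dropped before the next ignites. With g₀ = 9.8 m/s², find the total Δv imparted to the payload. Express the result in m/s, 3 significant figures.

Δv ≈ 9400 m/s

Ignition mass of stage 1 = 176,000+21,200 + 20,600+1,330 + 4,620 = 223,750 kg.
Stage 1: m₀ = 223,750 kg, m_f = 223,750 − 176,000 = 47,750 kg; Δv = 322×9.8×ln(4.686) = 3155.6×1.5446 ≈ 4874 m/s.
Stage 2: m₀ = 26,550 kg, m_f = 26,550 − 20,600 = 5,950 kg; Δv = 309×9.8×ln(4.462) = 3028.2×1.4956 ≈ 4529 m/s.
Total Δv = 4874 + 4529 = 9403 m/s.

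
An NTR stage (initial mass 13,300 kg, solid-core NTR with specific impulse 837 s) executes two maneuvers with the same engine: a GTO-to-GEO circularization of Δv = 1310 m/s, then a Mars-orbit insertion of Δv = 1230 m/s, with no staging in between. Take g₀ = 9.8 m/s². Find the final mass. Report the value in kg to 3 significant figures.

v_e = Isp · g₀ = 837 × 9.8 = 8202.6 m/s.
After the first burn: m = 13300 × exp(−1310/8202.6) = 13300 × 0.85239 = 11,336.8 kg.
After the second burn: m = 11,336.8 × exp(−1230/8202.6) = 11,336.8 × 0.86075 = 9,758.15 kg.

final mass ≈ 9760 kg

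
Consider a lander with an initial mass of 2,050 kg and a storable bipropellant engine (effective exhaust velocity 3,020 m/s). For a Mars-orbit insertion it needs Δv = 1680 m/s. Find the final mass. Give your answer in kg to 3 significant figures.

final mass ≈ 1180 kg

From the ideal rocket equation, m₀/m_f = exp(Δv / v_e) = exp(1680 / 3020.0) = exp(0.5563) = 1.7442.
m_f = m₀ / 1.7442 = 2,050 / 1.7442 = 1,175.32 kg.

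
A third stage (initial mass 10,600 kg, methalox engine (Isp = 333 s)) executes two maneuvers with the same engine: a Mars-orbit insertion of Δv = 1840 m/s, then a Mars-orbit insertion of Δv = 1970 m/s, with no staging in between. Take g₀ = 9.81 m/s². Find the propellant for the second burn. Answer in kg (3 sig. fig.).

propellant for the second burn ≈ 2730 kg

v_e = Isp · g₀ = 333 × 9.81 = 3266.7 m/s.
After the first burn: m = 10600 × exp(−1840/3266.7) = 10600 × 0.56935 = 6,035.11 kg.
After the second burn: m = 6,035.11 × exp(−1970/3266.7) = 6,035.11 × 0.54714 = 3,302.05 kg.
Second-burn propellant = 6,035.11 − 3,302.05 = 2,733.06 kg.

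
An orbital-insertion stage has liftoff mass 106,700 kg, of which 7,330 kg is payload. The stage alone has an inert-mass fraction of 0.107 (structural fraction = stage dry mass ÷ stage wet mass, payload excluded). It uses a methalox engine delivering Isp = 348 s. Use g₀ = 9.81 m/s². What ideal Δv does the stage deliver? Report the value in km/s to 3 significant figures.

Δv ≈ 6.08 km/s

Stage wet mass = m₀ − payload = 106,700 − 7,330 = 99,370 kg.
Stage dry mass = ε × stage wet mass = 0.107 × 99,370 = 10,632.6 kg.
Burnout mass m_f = stage dry + payload = 10,632.6 + 7,330 = 17,962.6 kg.
v_e = Isp · g₀ = 348 × 9.81 = 3413.9 m/s.
Δv = v_e · ln(106,700/17,962.6) = 3413.9 × ln(5.94) = 3413.9 × 1.7817 ≈ 6083 m/s.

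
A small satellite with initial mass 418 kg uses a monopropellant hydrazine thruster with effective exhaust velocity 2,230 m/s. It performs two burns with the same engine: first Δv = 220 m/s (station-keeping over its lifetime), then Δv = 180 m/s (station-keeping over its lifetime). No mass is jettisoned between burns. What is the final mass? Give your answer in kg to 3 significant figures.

After the first burn: m = 418 × exp(−220/2230.0) = 418 × 0.90606 = 378.733 kg.
After the second burn: m = 378.733 × exp(−180/2230.0) = 378.733 × 0.92245 = 349.362 kg.

final mass ≈ 349 kg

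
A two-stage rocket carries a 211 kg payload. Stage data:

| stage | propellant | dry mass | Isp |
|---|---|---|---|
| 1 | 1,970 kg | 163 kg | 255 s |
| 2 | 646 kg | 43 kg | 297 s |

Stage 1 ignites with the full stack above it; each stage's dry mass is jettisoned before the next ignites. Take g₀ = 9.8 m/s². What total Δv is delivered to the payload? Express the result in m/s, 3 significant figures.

Ignition mass of stage 1 = 1,970+163 + 646+43 + 211 = 3,033 kg.
Stage 1: m₀ = 3,033 kg, m_f = 3,033 − 1,970 = 1,063 kg; Δv = 255×9.8×ln(2.853) = 2499.0×1.0485 ≈ 2620 m/s.
Stage 2: m₀ = 900 kg, m_f = 900 − 646 = 254 kg; Δv = 297×9.8×ln(3.543) = 2910.6×1.2651 ≈ 3682 m/s.
Total Δv = 2620 + 3682 = 6302 m/s.

Δv ≈ 6300 m/s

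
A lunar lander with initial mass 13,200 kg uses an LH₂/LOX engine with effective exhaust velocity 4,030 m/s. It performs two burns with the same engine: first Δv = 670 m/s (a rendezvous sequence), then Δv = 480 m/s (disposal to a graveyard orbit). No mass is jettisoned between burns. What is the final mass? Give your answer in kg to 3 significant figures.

final mass ≈ 9920 kg

After the first burn: m = 13200 × exp(−670/4030.0) = 13200 × 0.84683 = 11,178.2 kg.
After the second burn: m = 11,178.2 × exp(−480/4030.0) = 11,178.2 × 0.88771 = 9,923 kg.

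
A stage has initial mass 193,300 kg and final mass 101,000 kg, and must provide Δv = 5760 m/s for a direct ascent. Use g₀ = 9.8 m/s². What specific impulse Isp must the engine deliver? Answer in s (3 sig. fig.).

Isp ≈ 905 s

ln(m₀/m_f) = ln(193300/101000) = ln(1.914) = 0.6491.
By the Tsiolkovsky rocket equation, v_e = Δv / ln(m₀/m_f) = 5760 / 0.6491 = 8873.5 m/s.
Isp = v_e / g₀ = 8873.5 / 9.8 = 905.5 s.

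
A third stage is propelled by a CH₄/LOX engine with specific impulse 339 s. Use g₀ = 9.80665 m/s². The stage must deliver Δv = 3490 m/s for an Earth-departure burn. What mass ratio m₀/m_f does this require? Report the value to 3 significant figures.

v_e = Isp · g₀ = 339 × 9.80665 = 3324.5 m/s.
From the ideal rocket equation, m₀/m_f = exp(Δv / v_e) = exp(3490 / 3324.5) = exp(1.0498) = 2.8571.

mass ratio ≈ 2.86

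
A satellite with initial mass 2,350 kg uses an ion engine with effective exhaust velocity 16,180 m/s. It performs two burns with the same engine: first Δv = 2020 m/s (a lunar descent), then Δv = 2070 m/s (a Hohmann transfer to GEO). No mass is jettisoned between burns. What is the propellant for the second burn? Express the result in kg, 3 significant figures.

propellant for the second burn ≈ 249 kg

After the first burn: m = 2350 × exp(−2020/16180.0) = 2350 × 0.88263 = 2,074.18 kg.
After the second burn: m = 2,074.18 × exp(−2070/16180.0) = 2,074.18 × 0.87991 = 1,825.09 kg.
Second-burn propellant = 2,074.18 − 1,825.09 = 249.09 kg.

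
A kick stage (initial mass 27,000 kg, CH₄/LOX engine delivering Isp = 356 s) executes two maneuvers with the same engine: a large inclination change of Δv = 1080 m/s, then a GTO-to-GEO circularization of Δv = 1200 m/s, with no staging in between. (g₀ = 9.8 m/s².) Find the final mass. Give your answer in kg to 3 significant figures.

v_e = Isp · g₀ = 356 × 9.8 = 3488.8 m/s.
After the first burn: m = 27000 × exp(−1080/3488.8) = 27000 × 0.73377 = 19,811.8 kg.
After the second burn: m = 19,811.8 × exp(−1200/3488.8) = 19,811.8 × 0.70896 = 14,045.8 kg.

final mass ≈ 14000 kg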